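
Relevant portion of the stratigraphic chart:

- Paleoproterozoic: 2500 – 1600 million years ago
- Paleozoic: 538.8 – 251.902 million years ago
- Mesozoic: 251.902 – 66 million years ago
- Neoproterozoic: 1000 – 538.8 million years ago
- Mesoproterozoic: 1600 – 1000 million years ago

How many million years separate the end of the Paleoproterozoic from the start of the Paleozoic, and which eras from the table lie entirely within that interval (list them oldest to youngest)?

The Paleoproterozoic closes at 1600 Ma and the Paleozoic opens at 538.8 Ma, so the interval is 1600 − 538.8 = 1061.2 Myr.
An era fits inside if it starts at or after 1600 Ma and ends at or before 538.8 Ma; oldest first that gives Mesoproterozoic, Neoproterozoic.

1061.2 million years; Mesoproterozoic, Neoproterozoic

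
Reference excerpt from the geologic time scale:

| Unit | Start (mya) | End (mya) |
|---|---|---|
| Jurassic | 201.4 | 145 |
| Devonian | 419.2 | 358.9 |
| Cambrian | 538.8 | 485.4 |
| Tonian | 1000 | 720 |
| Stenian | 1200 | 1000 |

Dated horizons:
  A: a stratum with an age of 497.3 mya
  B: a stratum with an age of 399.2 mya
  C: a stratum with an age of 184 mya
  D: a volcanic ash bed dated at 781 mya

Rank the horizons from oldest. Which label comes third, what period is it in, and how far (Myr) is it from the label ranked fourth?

Larger Ma means older, so oldest first: D 781 > A 497.3 > B 399.2 > C 184.
Counting 3 along gives B (399.2 Ma); the excerpt puts that inside the Devonian, 419.2–358.9 Ma.
Next in line is C (184 Ma), and 399.2 − 184 = 215.2 Myr.

B, in the Devonian; 215.2 million years to C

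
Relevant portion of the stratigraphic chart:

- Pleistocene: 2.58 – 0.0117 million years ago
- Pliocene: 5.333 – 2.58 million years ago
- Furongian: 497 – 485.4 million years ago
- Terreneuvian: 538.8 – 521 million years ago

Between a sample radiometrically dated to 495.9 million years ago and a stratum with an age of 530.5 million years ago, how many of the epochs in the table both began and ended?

Checking each listed span, none has both start < 530.5 Ma and end > 495.9 Ma — every epoch straddles one of the two dates or lies outside them — so the count is 0.

0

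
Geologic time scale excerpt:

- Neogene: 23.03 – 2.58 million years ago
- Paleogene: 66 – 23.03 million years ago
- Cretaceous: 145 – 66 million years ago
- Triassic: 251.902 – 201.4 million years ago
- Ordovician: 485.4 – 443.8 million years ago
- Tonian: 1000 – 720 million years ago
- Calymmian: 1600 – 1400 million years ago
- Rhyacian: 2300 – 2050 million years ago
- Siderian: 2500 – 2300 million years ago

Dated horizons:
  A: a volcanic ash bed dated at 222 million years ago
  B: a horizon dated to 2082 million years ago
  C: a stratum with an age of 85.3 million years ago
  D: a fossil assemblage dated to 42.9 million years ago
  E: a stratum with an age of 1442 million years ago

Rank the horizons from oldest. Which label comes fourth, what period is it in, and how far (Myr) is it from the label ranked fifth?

Larger Ma means older, so oldest first: B 2082 > E 1442 > A 222 > C 85.3 > D 42.9.
Counting 4 along gives C (85.3 Ma); the excerpt puts that inside the Cretaceous, 145–66 Ma.
Next in line is D (42.9 Ma), and 85.3 − 42.9 = 42.4 Myr.

C, in the Cretaceous; 42.4 million years to D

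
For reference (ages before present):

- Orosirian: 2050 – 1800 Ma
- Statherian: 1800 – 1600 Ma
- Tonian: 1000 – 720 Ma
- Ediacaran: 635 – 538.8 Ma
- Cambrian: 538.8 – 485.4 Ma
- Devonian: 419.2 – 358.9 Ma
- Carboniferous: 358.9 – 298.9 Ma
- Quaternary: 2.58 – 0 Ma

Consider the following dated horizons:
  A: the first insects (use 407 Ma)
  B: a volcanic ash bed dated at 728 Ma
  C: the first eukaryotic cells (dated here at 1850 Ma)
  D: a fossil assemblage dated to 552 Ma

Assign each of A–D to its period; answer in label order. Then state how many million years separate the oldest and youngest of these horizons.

A: 407 Ma lies in 419.2–358.9 Ma, so Devonian.
B: 728 Ma lies in 1000–720 Ma, so Tonian.
C: 1850 Ma lies in 2050–1800 Ma, so Orosirian.
D: 552 Ma lies in 635–538.8 Ma, so Ediacaran.
Oldest = 1850 Ma, youngest = 407 Ma → span 1443 Myr.

A — Devonian; B — Tonian; C — Orosirian; D — Ediacaran; span 1443 million years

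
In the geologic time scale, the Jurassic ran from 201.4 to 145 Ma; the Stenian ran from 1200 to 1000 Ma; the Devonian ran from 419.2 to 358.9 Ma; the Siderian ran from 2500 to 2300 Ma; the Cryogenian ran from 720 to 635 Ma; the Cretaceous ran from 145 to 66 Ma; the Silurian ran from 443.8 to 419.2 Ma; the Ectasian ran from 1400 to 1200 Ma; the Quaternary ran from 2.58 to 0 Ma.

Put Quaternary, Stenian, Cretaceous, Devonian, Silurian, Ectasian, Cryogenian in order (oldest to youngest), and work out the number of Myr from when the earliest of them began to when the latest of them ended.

From the excerpt: Quaternary 2.58–0; Stenian 1200–1000; Cretaceous 145–66; Devonian 419.2–358.9; Silurian 443.8–419.2; Ectasian 1400–1200; Cryogenian 720–635 (Ma).
Larger Ma is earlier, so the oldest is Ectasian and the youngest is Quaternary; oldest to youngest: Ectasian, Stenian, Cryogenian, Silurian, Devonian, Cretaceous, Quaternary.
Oldest start 1400 minus youngest end 0 gives 1400 Myr overall.

Ectasian → Stenian → Cryogenian → Silurian → Devonian → Cretaceous → Quaternary; total span 1400 Myr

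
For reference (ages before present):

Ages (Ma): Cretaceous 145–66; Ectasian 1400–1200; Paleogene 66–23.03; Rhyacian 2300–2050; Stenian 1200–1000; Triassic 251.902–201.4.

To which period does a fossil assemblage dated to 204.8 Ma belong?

Triassic

204.8 Ma lies between 251.902 and 201.4 Ma, so it falls in the Triassic.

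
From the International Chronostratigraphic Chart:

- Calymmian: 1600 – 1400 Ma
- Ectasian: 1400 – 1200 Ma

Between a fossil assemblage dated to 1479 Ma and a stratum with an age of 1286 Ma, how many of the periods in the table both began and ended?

0

The older date is 1479 Ma and the younger is 1286 Ma.
No period both begins after 1479 Ma and ends before 1286 Ma, so the count is 0.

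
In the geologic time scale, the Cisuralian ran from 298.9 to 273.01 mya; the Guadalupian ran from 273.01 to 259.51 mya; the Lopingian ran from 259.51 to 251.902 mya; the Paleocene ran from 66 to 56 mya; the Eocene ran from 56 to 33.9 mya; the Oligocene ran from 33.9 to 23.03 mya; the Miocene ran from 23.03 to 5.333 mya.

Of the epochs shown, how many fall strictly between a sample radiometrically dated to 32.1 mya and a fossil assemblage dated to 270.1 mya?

3

270.1 Ma sits inside the Guadalupian (273.01–259.51) and 32.1 Ma inside the Oligocene (33.9–23.03); neither of those is wholly between the two dates.
The listed epochs lying completely between them are Lopingian, Paleocene, Eocene — 3 in all.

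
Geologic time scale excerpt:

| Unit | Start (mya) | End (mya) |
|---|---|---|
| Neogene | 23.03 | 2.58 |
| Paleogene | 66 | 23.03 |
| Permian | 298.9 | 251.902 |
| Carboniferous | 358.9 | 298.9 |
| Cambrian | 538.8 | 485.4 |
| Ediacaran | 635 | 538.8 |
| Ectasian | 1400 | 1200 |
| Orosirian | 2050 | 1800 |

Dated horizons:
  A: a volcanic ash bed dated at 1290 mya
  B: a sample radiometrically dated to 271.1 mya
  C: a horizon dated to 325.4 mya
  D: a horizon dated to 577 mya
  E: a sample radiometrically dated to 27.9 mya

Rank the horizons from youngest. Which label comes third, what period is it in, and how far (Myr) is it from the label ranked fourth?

Smaller Ma means younger, so youngest first: E 27.9 < B 271.1 < C 325.4 < D 577 < A 1290.
Counting 3 along gives C (325.4 Ma); the excerpt puts that inside the Carboniferous, 358.9–298.9 Ma.
Next in line is D (577 Ma), and 577 − 325.4 = 251.6 Myr.

C, in the Carboniferous; 251.6 million years to D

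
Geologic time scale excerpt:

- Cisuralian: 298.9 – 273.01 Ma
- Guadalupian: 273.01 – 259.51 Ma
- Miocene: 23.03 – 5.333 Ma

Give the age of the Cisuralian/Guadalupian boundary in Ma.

273.01 Ma

The Cisuralian ends and the Guadalupian begins at 273.01 Ma.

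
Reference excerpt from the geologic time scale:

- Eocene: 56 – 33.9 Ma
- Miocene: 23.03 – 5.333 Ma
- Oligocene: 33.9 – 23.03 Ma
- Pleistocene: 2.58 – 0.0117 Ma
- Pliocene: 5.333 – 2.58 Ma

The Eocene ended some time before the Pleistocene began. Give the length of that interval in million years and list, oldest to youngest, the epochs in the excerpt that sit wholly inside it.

31.32 million years; Oligocene, Miocene, Pliocene

The Eocene closes at 33.9 Ma and the Pleistocene opens at 2.58 Ma, so the interval is 33.9 − 2.58 = 31.32 Myr.
An epoch fits inside if it starts at or after 33.9 Ma and ends at or before 2.58 Ma; oldest first that gives Oligocene, Miocene, Pliocene.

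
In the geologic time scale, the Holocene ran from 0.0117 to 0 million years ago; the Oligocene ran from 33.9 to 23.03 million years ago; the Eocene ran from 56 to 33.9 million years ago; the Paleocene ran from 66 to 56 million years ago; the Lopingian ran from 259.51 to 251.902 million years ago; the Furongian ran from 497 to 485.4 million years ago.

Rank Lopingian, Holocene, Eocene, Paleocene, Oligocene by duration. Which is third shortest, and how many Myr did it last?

Start − end for each: Lopingian 259.51 − 251.902 = 7.608; Holocene 0.0117 − 0 = 0.0117; Eocene 56 − 33.9 = 22.1; Paleocene 66 − 56 = 10; Oligocene 33.9 − 23.03 = 10.87.
Ranking these from shortest: Holocene < Lopingian < Paleocene < Oligocene < Eocene.
Position 3 in that ranking is Paleocene, which lasted 10 Myr.

Paleocene, 10 million years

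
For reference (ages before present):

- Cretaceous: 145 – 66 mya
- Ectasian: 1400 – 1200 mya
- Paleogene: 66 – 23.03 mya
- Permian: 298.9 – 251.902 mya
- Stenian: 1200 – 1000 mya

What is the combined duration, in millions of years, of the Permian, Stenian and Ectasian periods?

446.998 million years

Each duration: Permian = 46.998; Stenian = 200; Ectasian = 200.
Sum: 46.998 + 200 + 200 = 446.998 Myr.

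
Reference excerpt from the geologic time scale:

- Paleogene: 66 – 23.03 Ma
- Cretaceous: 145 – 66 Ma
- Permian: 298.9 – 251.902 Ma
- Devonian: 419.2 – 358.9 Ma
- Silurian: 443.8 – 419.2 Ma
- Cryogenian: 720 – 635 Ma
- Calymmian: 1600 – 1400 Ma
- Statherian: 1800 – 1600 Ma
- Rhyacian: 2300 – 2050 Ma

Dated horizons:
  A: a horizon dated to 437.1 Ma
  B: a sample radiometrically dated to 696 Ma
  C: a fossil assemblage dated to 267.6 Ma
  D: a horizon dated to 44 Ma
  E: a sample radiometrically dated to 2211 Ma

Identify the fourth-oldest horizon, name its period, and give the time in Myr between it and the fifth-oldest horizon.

Sorted oldest-first by Ma: E (2211), B (696), A (437.1), C (267.6), D (44).
The fourth oldest is C at 267.6 Ma, which lies in 298.9–251.902 Ma: the Permian.
The fifth oldest is D at 44 Ma; separation = |267.6 − 44| = 223.6 Myr.

C, in the Permian; 223.6 million years to D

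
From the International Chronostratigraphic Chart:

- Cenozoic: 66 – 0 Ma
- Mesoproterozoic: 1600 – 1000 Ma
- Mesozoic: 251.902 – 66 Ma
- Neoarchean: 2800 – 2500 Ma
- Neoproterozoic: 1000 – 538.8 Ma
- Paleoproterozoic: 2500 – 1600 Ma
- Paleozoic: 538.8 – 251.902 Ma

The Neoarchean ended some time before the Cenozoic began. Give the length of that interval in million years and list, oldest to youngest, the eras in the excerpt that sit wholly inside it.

2434 million years; Paleoproterozoic, Mesoproterozoic, Neoproterozoic, Paleozoic, Mesozoic

End of Neoarchean = 2500 Ma; start of Cenozoic = 66 Ma.
Gap = 2500 − 66 = 2434 Myr.
Eras wholly inside 2500–66 Ma: Paleoproterozoic (2500–1600), Mesoproterozoic (1600–1000), Neoproterozoic (1000–538.8), Paleozoic (538.8–251.902), Mesozoic (251.902–66).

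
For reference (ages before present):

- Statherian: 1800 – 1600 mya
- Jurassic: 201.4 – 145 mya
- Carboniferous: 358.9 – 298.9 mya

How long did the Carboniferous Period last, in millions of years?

60 million years

358.9 − 298.9 = 60 million years.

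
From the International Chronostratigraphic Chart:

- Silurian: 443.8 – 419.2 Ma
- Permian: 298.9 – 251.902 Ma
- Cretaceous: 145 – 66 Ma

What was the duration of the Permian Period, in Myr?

298.9 − 251.902 = 46.998 million years.

46.998 million years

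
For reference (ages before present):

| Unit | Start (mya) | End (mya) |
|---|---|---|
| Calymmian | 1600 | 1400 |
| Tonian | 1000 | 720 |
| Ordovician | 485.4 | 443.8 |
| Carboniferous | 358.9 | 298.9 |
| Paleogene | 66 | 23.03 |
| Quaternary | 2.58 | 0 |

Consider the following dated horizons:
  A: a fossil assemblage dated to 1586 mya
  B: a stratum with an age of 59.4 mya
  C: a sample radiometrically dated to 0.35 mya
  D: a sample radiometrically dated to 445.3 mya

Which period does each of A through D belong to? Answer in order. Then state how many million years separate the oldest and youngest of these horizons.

A: 1586 Ma lies in 1600–1400 Ma, so Calymmian.
B: 59.4 Ma lies in 66–23.03 Ma, so Paleogene.
C: 0.35 Ma lies in 2.58–0 Ma, so Quaternary.
D: 445.3 Ma lies in 485.4–443.8 Ma, so Ordovician.
Oldest = 1586 Ma, youngest = 0.35 Ma → span 1585.65 Myr.

A — Calymmian; B — Paleogene; C — Quaternary; D — Ordovician; span 1585.65 million years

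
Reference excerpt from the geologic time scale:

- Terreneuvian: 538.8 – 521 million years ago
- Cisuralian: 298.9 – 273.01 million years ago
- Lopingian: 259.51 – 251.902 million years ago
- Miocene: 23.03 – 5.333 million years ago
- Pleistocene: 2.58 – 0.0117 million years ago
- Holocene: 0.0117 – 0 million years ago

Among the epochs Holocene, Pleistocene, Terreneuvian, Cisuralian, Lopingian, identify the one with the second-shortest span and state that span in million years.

Durations: Holocene 0.0117; Pleistocene 2.5683; Terreneuvian 17.8; Cisuralian 25.89; Lopingian 7.608 Myr.
Sorted shortest-first: Holocene (0.0117), Pleistocene (2.5683), Lopingian (7.608), Terreneuvian (17.8), Cisuralian (25.89).
The second shortest is Pleistocene at 2.5683 Myr.

Pleistocene, 2.5683 million years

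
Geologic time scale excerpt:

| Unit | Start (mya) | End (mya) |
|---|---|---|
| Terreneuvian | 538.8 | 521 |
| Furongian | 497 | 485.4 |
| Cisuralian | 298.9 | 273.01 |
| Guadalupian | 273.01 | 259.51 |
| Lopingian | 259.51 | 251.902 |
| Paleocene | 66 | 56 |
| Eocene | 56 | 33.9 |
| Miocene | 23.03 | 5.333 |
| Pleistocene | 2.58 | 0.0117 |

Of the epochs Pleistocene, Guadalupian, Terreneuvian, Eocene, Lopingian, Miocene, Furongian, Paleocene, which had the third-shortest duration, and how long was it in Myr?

Paleocene, 10 million years

Start − end for each: Pleistocene 2.58 − 0.0117 = 2.5683; Guadalupian 273.01 − 259.51 = 13.5; Terreneuvian 538.8 − 521 = 17.8; Eocene 56 − 33.9 = 22.1; Lopingian 259.51 − 251.902 = 7.608; Miocene 23.03 − 5.333 = 17.697; Furongian 497 − 485.4 = 11.6; Paleocene 66 − 56 = 10.
Ranking these from shortest: Pleistocene < Lopingian < Paleocene < Furongian < Guadalupian < Miocene < Terreneuvian < Eocene.
Position 3 in that ranking is Paleocene, which lasted 10 Myr.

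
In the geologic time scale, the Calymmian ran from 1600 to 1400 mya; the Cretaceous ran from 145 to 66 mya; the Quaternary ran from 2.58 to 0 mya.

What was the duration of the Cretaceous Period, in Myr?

145 − 66 = 79 million years.

79 million years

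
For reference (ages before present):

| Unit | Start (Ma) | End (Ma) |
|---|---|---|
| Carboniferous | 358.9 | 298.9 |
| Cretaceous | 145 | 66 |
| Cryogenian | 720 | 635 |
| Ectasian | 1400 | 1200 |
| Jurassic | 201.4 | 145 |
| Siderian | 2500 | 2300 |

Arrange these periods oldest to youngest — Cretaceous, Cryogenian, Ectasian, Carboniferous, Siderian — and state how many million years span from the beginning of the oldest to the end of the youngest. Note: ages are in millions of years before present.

From the excerpt: Cretaceous 145–66; Cryogenian 720–635; Ectasian 1400–1200; Carboniferous 358.9–298.9; Siderian 2500–2300 (Ma).
Larger Ma is earlier, so the oldest is Siderian and the youngest is Cretaceous; oldest to youngest: Siderian, Ectasian, Cryogenian, Carboniferous, Cretaceous.
Oldest start 2500 minus youngest end 66 gives 2434 Myr overall.

Siderian, Ectasian, Cryogenian, Carboniferous, Cretaceous; total span 2434 Myr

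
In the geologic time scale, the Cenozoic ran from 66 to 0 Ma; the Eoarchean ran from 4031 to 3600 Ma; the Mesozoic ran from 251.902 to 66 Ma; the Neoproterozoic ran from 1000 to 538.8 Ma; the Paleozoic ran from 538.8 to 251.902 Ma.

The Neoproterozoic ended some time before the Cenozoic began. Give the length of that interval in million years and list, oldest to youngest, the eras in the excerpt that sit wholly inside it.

472.8 million years; Paleozoic, Mesozoic

End of Neoproterozoic = 538.8 Ma; start of Cenozoic = 66 Ma.
Gap = 538.8 − 66 = 472.8 Myr.
Eras wholly inside 538.8–66 Ma: Paleozoic (538.8–251.902), Mesozoic (251.902–66).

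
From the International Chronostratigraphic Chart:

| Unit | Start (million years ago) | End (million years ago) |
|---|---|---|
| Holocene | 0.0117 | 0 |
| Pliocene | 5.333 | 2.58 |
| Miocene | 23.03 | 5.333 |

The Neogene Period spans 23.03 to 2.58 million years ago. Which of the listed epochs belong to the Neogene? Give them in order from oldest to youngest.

Epochs with both bounds inside 23.03–2.58 Ma: Miocene (23.03–5.333), Pliocene (5.333–2.58).

Miocene, Pliocene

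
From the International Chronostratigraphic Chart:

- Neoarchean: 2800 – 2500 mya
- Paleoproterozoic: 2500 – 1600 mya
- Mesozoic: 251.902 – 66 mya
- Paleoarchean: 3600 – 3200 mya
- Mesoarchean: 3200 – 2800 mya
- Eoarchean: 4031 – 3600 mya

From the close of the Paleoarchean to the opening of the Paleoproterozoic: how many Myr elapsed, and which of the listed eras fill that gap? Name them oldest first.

The Paleoarchean closes at 3200 Ma and the Paleoproterozoic opens at 2500 Ma, so the interval is 3200 − 2500 = 700 Myr.
An era fits inside if it starts at or after 3200 Ma and ends at or before 2500 Ma; oldest first that gives Mesoarchean, Neoarchean.

700 million years; Mesoarchean, Neoarchean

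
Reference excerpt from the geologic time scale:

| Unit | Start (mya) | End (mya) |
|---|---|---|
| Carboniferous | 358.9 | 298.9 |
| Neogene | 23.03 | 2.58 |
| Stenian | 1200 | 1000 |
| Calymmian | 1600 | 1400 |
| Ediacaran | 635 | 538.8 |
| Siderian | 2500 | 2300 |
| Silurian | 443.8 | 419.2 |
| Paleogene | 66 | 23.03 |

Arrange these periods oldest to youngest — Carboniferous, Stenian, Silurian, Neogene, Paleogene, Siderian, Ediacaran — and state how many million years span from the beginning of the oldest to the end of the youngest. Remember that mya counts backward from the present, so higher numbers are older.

Siderian → Stenian → Ediacaran → Silurian → Carboniferous → Paleogene → Neogene; total span 2497.42 Myr

Start ages (Ma): Siderian 2500, Stenian 1200, Ediacaran 635, Silurian 443.8, Carboniferous 358.9, Paleogene 66, Neogene 23.03.
Ordered oldest to youngest: Siderian, Stenian, Ediacaran, Silurian, Carboniferous, Paleogene, Neogene.
Span = 2500 − 2.58 = 2497.42 Myr.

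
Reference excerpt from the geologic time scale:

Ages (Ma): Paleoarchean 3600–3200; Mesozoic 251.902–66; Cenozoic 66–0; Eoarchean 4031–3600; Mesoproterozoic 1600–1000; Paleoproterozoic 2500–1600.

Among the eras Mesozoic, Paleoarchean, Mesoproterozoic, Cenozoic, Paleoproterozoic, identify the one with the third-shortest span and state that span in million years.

Paleoarchean, 400 million years

Start − end for each: Mesozoic 251.902 − 66 = 185.902; Paleoarchean 3600 − 3200 = 400; Mesoproterozoic 1600 − 1000 = 600; Cenozoic 66 − 0 = 66; Paleoproterozoic 2500 − 1600 = 900.
Ranking these from shortest: Cenozoic < Mesozoic < Paleoarchean < Mesoproterozoic < Paleoproterozoic.
Position 3 in that ranking is Paleoarchean, which lasted 400 Myr.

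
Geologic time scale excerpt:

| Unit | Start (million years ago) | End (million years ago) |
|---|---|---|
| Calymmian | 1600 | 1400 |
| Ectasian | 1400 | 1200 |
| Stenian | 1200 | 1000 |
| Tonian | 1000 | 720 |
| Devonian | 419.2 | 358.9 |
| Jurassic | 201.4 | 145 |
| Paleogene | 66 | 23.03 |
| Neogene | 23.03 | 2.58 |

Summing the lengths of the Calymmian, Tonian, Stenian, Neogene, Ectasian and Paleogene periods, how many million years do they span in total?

943.42 million years

Each duration: Calymmian = 200; Tonian = 280; Stenian = 200; Neogene = 20.45; Ectasian = 200; Paleogene = 42.97.
Sum: 200 + 280 + 200 + 20.45 + 200 + 42.97 = 943.42 Myr.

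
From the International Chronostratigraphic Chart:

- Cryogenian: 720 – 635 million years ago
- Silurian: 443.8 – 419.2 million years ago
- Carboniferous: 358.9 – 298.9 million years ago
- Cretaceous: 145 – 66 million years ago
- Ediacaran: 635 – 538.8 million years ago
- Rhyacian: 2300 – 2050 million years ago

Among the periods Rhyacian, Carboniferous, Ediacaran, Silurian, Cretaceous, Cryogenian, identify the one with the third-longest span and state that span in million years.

Cryogenian, 85 million years

Start − end for each: Rhyacian 2300 − 2050 = 250; Carboniferous 358.9 − 298.9 = 60; Ediacaran 635 − 538.8 = 96.2; Silurian 443.8 − 419.2 = 24.6; Cretaceous 145 − 66 = 79; Cryogenian 720 − 635 = 85.
Ranking these from longest: Rhyacian > Ediacaran > Cryogenian > Cretaceous > Carboniferous > Silurian.
Position 3 in that ranking is Cryogenian, which lasted 85 Myr.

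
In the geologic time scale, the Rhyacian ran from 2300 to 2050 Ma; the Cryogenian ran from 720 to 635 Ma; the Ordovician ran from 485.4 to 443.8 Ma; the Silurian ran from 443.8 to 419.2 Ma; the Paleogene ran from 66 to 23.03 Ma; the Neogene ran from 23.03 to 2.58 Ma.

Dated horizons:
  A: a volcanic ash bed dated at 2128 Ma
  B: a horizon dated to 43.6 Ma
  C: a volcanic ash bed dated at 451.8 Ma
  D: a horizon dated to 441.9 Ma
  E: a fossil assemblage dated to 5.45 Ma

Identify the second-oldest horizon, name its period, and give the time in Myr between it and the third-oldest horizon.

C, in the Ordovician; 9.9 million years to D

Larger Ma means older, so oldest first: A 2128 > C 451.8 > D 441.9 > B 43.6 > E 5.45.
Counting 2 along gives C (451.8 Ma); the excerpt puts that inside the Ordovician, 485.4–443.8 Ma.
Next in line is D (441.9 Ma), and 451.8 − 441.9 = 9.9 Myr.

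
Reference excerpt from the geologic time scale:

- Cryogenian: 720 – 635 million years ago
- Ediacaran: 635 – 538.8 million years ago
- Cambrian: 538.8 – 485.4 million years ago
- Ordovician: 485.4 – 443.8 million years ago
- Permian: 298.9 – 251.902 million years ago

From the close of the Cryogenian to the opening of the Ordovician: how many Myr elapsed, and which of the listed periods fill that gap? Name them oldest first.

149.6 million years; Ediacaran, Cambrian

The Cryogenian closes at 635 Ma and the Ordovician opens at 485.4 Ma, so the interval is 635 − 485.4 = 149.6 Myr.
A period fits inside if it starts at or after 635 Ma and ends at or before 485.4 Ma; oldest first that gives Ediacaran, Cambrian.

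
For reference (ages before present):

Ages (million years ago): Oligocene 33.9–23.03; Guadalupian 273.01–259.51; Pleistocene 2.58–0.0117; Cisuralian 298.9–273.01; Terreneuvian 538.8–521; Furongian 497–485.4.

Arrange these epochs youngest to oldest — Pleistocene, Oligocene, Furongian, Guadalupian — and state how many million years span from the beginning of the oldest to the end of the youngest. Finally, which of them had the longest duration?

Pleistocene, Oligocene, Guadalupian, Furongian; total span 496.9883 Myr; longest is Guadalupian

Start ages (Ma): Furongian 497, Guadalupian 273.01, Oligocene 33.9, Pleistocene 2.58.
Ordered youngest to oldest: Pleistocene, Oligocene, Guadalupian, Furongian.
Span = 497 − 0.0117 = 496.9883 Myr.
Durations: Furongian 11.6, Oligocene 10.87, Guadalupian 13.5, Pleistocene 2.5683 → longest is Guadalupian (13.5 Myr).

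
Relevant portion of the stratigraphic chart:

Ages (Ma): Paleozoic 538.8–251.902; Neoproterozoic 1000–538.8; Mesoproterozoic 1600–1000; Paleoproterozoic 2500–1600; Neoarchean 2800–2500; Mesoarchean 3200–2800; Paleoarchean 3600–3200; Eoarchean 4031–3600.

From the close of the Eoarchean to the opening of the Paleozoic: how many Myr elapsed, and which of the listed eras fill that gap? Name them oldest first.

End of Eoarchean = 3600 Ma; start of Paleozoic = 538.8 Ma.
Gap = 3600 − 538.8 = 3061.2 Myr.
Eras wholly inside 3600–538.8 Ma: Paleoarchean (3600–3200), Mesoarchean (3200–2800), Neoarchean (2800–2500), Paleoproterozoic (2500–1600), Mesoproterozoic (1600–1000), Neoproterozoic (1000–538.8).

3061.2 million years; Paleoarchean, Mesoarchean, Neoarchean, Paleoproterozoic, Mesoproterozoic, Neoproterozoic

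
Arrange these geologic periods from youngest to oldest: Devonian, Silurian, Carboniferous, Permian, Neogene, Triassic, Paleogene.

Era membership (oldest first within each) — Paleozoic: Silurian, Devonian, Carboniferous, Permian; Mesozoic: Triassic; Cenozoic: Paleogene, Neogene. Paleozoic precedes Mesozoic, which precedes Cenozoic. Concatenating the groups in that era order and then reversing gives youngest to oldest.

Neogene, Paleogene, Triassic, Permian, Carboniferous, Devonian, Silurian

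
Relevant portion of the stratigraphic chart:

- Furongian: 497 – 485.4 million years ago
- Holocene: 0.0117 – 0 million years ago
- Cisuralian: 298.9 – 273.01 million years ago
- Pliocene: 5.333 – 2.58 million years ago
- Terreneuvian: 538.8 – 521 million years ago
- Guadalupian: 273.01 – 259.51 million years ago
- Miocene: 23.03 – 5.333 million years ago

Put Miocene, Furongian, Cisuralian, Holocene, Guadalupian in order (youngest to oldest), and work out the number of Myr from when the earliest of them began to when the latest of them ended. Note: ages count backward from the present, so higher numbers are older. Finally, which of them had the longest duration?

Start ages (Ma): Furongian 497, Cisuralian 298.9, Guadalupian 273.01, Miocene 23.03, Holocene 0.0117.
Ordered youngest to oldest: Holocene, Miocene, Guadalupian, Cisuralian, Furongian.
Span = 497 − 0 = 497 Myr.
Durations: Furongian 11.6, Miocene 17.697, Holocene 0.0117, Guadalupian 13.5, Cisuralian 25.89 → longest is Cisuralian (25.89 Myr).

Holocene → Miocene → Guadalupian → Cisuralian → Furongian; total span 497 Myr; longest is Cisuralian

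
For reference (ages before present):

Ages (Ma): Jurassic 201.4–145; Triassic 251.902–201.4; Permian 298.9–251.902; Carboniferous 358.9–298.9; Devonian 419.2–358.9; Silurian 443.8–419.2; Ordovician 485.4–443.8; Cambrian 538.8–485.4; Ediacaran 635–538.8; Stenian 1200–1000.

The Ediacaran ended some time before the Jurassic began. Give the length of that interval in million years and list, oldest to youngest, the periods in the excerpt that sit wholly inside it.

337.4 million years; Cambrian, Ordovician, Silurian, Devonian, Carboniferous, Permian, Triassic

End of Ediacaran = 538.8 Ma; start of Jurassic = 201.4 Ma.
Gap = 538.8 − 201.4 = 337.4 Myr.
Periods wholly inside 538.8–201.4 Ma: Cambrian (538.8–485.4), Ordovician (485.4–443.8), Silurian (443.8–419.2), Devonian (419.2–358.9), Carboniferous (358.9–298.9), Permian (298.9–251.902), Triassic (251.902–201.4).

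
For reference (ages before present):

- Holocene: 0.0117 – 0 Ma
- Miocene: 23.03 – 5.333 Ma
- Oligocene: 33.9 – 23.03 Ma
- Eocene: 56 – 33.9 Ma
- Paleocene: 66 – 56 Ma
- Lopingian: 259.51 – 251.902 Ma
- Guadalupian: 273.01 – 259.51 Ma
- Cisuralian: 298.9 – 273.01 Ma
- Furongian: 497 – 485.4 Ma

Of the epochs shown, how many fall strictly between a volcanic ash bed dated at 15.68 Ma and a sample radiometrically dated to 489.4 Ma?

The older date is 489.4 Ma and the younger is 15.68 Ma.
Epochs with start < 489.4 and end > 15.68 Ma: Cisuralian (298.9–273.01), Guadalupian (273.01–259.51), Lopingian (259.51–251.902), Paleocene (66–56), Eocene (56–33.9), Oligocene (33.9–23.03).
That is 6 complete epochs.

6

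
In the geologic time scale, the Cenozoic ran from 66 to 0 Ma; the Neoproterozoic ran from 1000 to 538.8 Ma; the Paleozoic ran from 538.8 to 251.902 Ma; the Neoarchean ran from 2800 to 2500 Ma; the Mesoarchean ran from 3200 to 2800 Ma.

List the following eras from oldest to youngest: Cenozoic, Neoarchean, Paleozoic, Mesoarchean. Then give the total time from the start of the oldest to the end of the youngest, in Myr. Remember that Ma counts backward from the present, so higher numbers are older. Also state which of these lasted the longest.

Mesoarchean → Neoarchean → Paleozoic → Cenozoic; total span 3200 Myr; longest is Mesoarchean

From the excerpt: Cenozoic 66–0; Neoarchean 2800–2500; Paleozoic 538.8–251.902; Mesoarchean 3200–2800 (Ma).
Larger Ma is earlier, so the oldest is Mesoarchean and the youngest is Cenozoic; oldest to youngest: Mesoarchean, Neoarchean, Paleozoic, Cenozoic.
Oldest start 3200 minus youngest end 0 gives 3200 Myr overall.
Individual lengths (start − end): Paleozoic 286.898; Cenozoic 66; Mesoarchean 400; Neoarchean 300. The largest is Mesoarchean at 400 Myr.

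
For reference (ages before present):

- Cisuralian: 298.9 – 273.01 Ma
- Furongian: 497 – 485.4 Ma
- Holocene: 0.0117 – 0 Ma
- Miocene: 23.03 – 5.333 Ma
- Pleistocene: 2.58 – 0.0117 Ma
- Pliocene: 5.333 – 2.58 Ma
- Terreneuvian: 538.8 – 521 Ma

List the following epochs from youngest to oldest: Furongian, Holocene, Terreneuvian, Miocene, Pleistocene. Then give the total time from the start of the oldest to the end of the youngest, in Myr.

From the excerpt: Furongian 497–485.4; Holocene 0.0117–0; Terreneuvian 538.8–521; Miocene 23.03–5.333; Pleistocene 2.58–0.0117 (Ma).
Larger Ma is earlier, so the oldest is Terreneuvian and the youngest is Holocene; youngest to oldest: Holocene, Pleistocene, Miocene, Furongian, Terreneuvian.
Oldest start 538.8 minus youngest end 0 gives 538.8 Myr overall.

Holocene → Pleistocene → Miocene → Furongian → Terreneuvian; total span 538.8 Myr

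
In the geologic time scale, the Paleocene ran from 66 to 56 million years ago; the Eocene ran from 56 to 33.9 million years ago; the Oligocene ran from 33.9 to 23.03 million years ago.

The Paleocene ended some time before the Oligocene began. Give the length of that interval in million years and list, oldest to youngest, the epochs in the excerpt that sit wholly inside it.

22.1 million years; Eocene

End of Paleocene = 56 Ma; start of Oligocene = 33.9 Ma.
Gap = 56 − 33.9 = 22.1 Myr.
Epochs wholly inside 56–33.9 Ma: Eocene (56–33.9).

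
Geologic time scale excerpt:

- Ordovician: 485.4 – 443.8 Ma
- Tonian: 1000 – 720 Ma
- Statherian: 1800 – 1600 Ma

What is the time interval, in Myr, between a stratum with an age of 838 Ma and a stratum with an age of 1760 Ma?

922 million years

1760 − 838 = 922 million years.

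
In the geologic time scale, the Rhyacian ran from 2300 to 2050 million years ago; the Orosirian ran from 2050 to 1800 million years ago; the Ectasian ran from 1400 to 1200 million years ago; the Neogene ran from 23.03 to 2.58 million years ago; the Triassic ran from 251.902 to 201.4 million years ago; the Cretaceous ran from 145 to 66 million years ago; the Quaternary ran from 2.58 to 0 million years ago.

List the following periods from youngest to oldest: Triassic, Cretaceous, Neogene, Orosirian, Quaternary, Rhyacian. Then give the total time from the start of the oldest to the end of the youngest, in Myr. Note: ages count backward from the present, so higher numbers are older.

Start ages (Ma): Rhyacian 2300, Orosirian 2050, Triassic 251.902, Cretaceous 145, Neogene 23.03, Quaternary 2.58.
Ordered youngest to oldest: Quaternary, Neogene, Cretaceous, Triassic, Orosirian, Rhyacian.
Span = 2300 − 0 = 2300 Myr.

Quaternary, Neogene, Cretaceous, Triassic, Orosirian, Rhyacian; total span 2300 Myr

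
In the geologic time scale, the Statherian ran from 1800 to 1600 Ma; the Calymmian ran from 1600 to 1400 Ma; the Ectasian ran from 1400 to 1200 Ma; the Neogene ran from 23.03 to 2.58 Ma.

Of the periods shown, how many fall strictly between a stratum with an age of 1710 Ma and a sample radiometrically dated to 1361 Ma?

1

1710 Ma sits inside the Statherian (1800–1600) and 1361 Ma inside the Ectasian (1400–1200); neither of those is wholly between the two dates.
The listed periods lying completely between them are Calymmian — 1 in all.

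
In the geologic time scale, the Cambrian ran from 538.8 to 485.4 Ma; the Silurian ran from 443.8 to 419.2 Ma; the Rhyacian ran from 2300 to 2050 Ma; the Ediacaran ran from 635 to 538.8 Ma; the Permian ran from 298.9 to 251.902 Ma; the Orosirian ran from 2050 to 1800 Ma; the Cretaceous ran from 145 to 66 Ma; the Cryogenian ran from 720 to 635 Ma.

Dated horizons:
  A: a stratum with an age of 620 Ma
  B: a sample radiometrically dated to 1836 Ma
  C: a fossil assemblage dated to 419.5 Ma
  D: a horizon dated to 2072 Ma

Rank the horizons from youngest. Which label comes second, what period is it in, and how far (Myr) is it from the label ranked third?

A, in the Ediacaran; 1216 million years to B

Smaller Ma means younger, so youngest first: C 419.5 < A 620 < B 1836 < D 2072.
Counting 2 along gives A (620 Ma); the excerpt puts that inside the Ediacaran, 635–538.8 Ma.
Next in line is B (1836 Ma), and 1836 − 620 = 1216 Myr.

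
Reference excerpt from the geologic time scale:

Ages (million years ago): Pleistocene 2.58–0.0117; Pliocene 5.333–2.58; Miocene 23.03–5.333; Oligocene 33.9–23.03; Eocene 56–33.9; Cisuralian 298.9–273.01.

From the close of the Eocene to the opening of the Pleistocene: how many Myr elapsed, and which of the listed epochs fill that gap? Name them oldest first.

31.32 million years; Oligocene, Miocene, Pliocene

End of Eocene = 33.9 Ma; start of Pleistocene = 2.58 Ma.
Gap = 33.9 − 2.58 = 31.32 Myr.
Epochs wholly inside 33.9–2.58 Ma: Oligocene (33.9–23.03), Miocene (23.03–5.333), Pliocene (5.333–2.58).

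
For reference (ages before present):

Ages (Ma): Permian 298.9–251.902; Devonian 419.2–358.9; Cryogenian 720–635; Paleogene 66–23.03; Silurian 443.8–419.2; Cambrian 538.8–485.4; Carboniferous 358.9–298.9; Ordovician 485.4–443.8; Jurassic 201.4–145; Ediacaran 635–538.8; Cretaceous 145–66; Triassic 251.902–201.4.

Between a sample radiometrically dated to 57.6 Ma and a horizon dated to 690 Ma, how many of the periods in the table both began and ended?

690 Ma sits inside the Cryogenian (720–635) and 57.6 Ma inside the Paleogene (66–23.03); neither of those is wholly between the two dates.
The listed periods lying completely between them are Ediacaran, Cambrian, Ordovician, Silurian, Devonian, Carboniferous, Permian, Triassic, Jurassic, Cretaceous — 10 in all.

10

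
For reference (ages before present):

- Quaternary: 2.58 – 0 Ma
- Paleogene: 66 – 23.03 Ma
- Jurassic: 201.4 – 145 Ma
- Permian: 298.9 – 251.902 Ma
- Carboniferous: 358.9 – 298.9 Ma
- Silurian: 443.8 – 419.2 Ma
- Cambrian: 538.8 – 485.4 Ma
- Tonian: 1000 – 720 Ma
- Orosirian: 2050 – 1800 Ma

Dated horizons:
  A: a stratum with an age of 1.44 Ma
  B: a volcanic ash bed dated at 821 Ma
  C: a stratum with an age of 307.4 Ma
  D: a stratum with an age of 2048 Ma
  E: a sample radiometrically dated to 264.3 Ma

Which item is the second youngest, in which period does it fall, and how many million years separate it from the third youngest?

E, in the Permian; 43.1 million years to C

Smaller Ma means younger, so youngest first: A 1.44 < E 264.3 < C 307.4 < B 821 < D 2048.
Counting 2 along gives E (264.3 Ma); the excerpt puts that inside the Permian, 298.9–251.902 Ma.
Next in line is C (307.4 Ma), and 307.4 − 264.3 = 43.1 Myr.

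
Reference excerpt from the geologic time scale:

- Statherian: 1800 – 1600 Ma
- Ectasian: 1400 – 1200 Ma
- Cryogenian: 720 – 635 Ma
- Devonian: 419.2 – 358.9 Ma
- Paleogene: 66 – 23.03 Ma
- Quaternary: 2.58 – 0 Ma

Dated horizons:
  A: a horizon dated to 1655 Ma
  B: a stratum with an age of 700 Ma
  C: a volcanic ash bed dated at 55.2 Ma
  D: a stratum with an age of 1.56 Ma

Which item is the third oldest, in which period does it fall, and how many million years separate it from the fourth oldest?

C, in the Paleogene; 53.64 million years to D

Sorted oldest-first by Ma: A (1655), B (700), C (55.2), D (1.56).
The third oldest is C at 55.2 Ma, which lies in 66–23.03 Ma: the Paleogene.
The fourth oldest is D at 1.56 Ma; separation = |55.2 − 1.56| = 53.64 Myr.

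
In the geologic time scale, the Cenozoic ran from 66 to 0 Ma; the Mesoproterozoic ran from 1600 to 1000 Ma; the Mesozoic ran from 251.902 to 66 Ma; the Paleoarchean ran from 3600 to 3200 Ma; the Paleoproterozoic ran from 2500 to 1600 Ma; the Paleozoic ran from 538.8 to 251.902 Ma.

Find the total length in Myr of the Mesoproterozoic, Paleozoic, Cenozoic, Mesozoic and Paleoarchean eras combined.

Each duration: Mesoproterozoic = 600; Paleozoic = 286.898; Cenozoic = 66; Mesozoic = 185.902; Paleoarchean = 400.
Sum: 600 + 286.898 + 66 + 185.902 + 400 = 1538.8 Myr.

1538.8 million years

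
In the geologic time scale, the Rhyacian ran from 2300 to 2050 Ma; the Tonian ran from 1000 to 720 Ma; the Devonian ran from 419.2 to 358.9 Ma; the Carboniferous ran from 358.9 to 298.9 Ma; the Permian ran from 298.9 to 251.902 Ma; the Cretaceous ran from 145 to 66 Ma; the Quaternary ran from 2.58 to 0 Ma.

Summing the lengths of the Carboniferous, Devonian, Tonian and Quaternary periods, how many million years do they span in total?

Duration is start − end for each: (358.9 − 298.9) + (419.2 − 358.9) + (1000 − 720) + (2.58 − 0).
That is 60 + 60.3 + 280 + 2.58, which totals 402.88 million years.

402.88 million years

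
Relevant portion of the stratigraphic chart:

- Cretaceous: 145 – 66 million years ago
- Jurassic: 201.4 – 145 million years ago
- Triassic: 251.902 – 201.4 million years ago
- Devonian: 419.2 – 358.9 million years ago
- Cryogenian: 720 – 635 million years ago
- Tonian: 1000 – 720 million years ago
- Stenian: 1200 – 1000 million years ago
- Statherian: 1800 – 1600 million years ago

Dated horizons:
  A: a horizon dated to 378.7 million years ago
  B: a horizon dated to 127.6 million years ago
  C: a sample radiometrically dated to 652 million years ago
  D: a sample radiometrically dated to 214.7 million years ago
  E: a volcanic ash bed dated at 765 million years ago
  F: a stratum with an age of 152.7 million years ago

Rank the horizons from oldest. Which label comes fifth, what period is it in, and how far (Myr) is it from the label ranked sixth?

F, in the Jurassic; 25.1 million years to B

Sorted oldest-first by Ma: E (765), C (652), A (378.7), D (214.7), F (152.7), B (127.6).
The fifth oldest is F at 152.7 Ma, which lies in 201.4–145 Ma: the Jurassic.
The sixth oldest is B at 127.6 Ma; separation = |152.7 − 127.6| = 25.1 Myr.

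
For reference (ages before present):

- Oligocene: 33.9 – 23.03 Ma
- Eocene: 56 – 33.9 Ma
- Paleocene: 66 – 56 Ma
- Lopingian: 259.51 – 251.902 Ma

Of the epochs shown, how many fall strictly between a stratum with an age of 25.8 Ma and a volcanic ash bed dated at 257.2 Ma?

2

The older date is 257.2 Ma and the younger is 25.8 Ma.
Epochs with start < 257.2 and end > 25.8 Ma: Paleocene (66–56), Eocene (56–33.9).
That is 2 complete epochs.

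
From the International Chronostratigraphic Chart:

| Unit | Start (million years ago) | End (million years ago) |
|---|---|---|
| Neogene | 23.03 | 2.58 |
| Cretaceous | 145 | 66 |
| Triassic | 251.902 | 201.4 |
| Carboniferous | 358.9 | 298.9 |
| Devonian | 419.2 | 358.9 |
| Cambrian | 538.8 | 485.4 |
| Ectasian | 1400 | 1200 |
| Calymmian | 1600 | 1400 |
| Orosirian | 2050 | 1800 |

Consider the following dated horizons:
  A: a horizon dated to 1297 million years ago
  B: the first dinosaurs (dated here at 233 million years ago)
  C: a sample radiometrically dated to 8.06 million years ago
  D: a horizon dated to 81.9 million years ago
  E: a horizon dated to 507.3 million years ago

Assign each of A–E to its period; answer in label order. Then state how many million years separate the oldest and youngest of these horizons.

A — Ectasian; B — Triassic; C — Neogene; D — Cretaceous; E — Cambrian; span 1288.94 million years

A: 1297 Ma lies in 1400–1200 Ma, so Ectasian.
B: 233 Ma lies in 251.902–201.4 Ma, so Triassic.
C: 8.06 Ma lies in 23.03–2.58 Ma, so Neogene.
D: 81.9 Ma lies in 145–66 Ma, so Cretaceous.
E: 507.3 Ma lies in 538.8–485.4 Ma, so Cambrian.
Oldest = 1297 Ma, youngest = 8.06 Ma → span 1288.94 Myr.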